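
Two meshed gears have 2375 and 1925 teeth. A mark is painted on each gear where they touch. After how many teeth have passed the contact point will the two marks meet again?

They coincide at every common multiple of the periods; the first is the LCM.
2375 = 5^3 × 19
1925 = 5^2 × 7 × 11
LCM(2375, 1925) = 5^3 × 7 × 11 × 19 = 182875.

182875 teeth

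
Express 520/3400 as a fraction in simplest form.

520 = 2^3 × 5 × 13
3400 = 2^3 × 5^2 × 17
gcd(520, 3400) = 2^3 × 5 = 40.
Divide numerator and denominator by 40: 520/3400 = 13/85.

13/85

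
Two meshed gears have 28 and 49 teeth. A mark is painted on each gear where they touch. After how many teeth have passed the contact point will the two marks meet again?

196 teeth

They coincide at every common multiple of the periods; the first is the LCM.
28 = 2^2 × 7
49 = 7^2
LCM(28, 49) = 2^2 × 7^2 = 196.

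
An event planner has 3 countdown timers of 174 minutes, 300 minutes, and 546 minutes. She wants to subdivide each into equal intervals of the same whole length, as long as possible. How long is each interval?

The interval must divide each timer length; the longest such is the gcd.
174 = 2 × 3 × 29
300 = 2^2 × 3 × 5^2
546 = 2 × 3 × 7 × 13
gcd(174, 300, 546) = 2 × 3 = 6.

6 minutes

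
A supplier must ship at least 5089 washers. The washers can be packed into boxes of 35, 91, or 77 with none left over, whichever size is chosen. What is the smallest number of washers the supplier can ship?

10010

The number of washers must be a common multiple of 35, 91, and 77, so a multiple of their LCM.
35 = 5 × 7
91 = 7 × 13
77 = 7 × 11
LCM(35, 91, 77) = 5 × 7 × 11 × 13 = 5005.
Smallest multiple of 5005 that is ≥ 5089: ⌈5089/5005⌉ × 5005 = 2 × 5005 = 10010.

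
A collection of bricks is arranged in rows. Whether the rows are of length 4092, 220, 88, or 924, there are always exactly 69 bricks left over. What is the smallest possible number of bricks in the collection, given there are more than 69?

286509

N − 69 must be a common multiple of 4092, 220, 88, and 924.
4092 = 2^2 × 3 × 11 × 31
220 = 2^2 × 5 × 11
88 = 2^3 × 11
924 = 2^2 × 3 × 7 × 11
LCM(4092, 220, 88, 924) = 2^3 × 3 × 5 × 7 × 11 × 31 = 286440.
Smallest N > 69 is LCM + 69 = 286440 + 69 = 286509.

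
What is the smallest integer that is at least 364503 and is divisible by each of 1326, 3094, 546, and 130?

The integer must be a common multiple of 1326, 3094, 546, and 130, so a multiple of their LCM.
1326 = 2 × 3 × 13 × 17
3094 = 2 × 7 × 13 × 17
546 = 2 × 3 × 7 × 13
130 = 2 × 5 × 13
LCM(1326, 3094, 546, 130) = 2 × 3 × 5 × 7 × 13 × 17 = 46410.
Smallest multiple of 46410 that is ≥ 364503: ⌈364503/46410⌉ × 46410 = 8 × 46410 = 371280.

371280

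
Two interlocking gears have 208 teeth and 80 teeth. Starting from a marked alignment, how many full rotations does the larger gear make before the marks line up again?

5 rotations

The first common completion time is the LCM of the periods.
208 = 2^4 × 13
80 = 2^4 × 5
LCM(208, 80) = 2^4 × 5 × 13 = 1040.
Rotations for period 208: 1040 / 208 = 5.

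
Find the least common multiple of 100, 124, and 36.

100 = 2^2 × 5^2
124 = 2^2 × 31
36 = 2^2 × 3^2
LCM(100, 124, 36) = 2^2 × 3^2 × 5^2 × 31 = 27900.

27900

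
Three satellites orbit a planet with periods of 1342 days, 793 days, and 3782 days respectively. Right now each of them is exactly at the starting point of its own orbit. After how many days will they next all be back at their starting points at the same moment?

540826 days

The first simultaneous occurrence is after LCM of the individual periods.
1342 = 2 × 11 × 61
793 = 13 × 61
3782 = 2 × 31 × 61
LCM(1342, 793, 3782) = 2 × 11 × 13 × 31 × 61 = 540826.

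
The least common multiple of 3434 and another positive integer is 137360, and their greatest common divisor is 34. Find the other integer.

gcd × lcm = product of the two integers, so the other integer is (34 × 137360) / 3434 = 1360.

1360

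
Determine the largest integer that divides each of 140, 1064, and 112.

140 = 2^2 × 5 × 7
1064 = 2^3 × 7 × 19
112 = 2^4 × 7
gcd(140, 1064, 112) = 2^2 × 7 = 28.

28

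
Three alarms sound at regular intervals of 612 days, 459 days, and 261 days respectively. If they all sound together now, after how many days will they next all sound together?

53244 days

They coincide at every common multiple of the periods; the first is the LCM.
612 = 2^2 × 3^2 × 17
459 = 3^3 × 17
261 = 3^2 × 29
LCM(612, 459, 261) = 2^2 × 3^3 × 17 × 29 = 53244.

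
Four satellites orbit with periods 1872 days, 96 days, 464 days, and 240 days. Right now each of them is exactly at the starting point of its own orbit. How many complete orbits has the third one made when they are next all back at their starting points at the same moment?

1170 orbits

All finish a whole number of cycles simultaneously at t = LCM of the periods.
1872 = 2^4 × 3^2 × 13
96 = 2^5 × 3
464 = 2^4 × 29
240 = 2^4 × 3 × 5
LCM(1872, 96, 464, 240) = 2^5 × 3^2 × 5 × 13 × 29 = 542880.
Orbits for period 464: 542880 / 464 = 1170.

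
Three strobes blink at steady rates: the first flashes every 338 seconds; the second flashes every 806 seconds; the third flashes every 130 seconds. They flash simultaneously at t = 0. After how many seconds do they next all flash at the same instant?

52390 seconds

They coincide at every common multiple of the periods; the first is the LCM.
338 = 2 × 13^2
806 = 2 × 13 × 31
130 = 2 × 5 × 13
LCM(338, 806, 130) = 2 × 5 × 13^2 × 31 = 52390.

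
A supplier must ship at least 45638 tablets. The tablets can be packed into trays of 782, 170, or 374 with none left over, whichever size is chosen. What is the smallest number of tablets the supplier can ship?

86020

The number of tablets must be a common multiple of 782, 170, and 374, so a multiple of their LCM.
782 = 2 × 17 × 23
170 = 2 × 5 × 17
374 = 2 × 11 × 17
LCM(782, 170, 374) = 2 × 5 × 11 × 17 × 23 = 43010.
Smallest multiple of 43010 that is ≥ 45638: ⌈45638/43010⌉ × 43010 = 2 × 43010 = 86020.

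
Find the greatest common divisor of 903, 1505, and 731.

903 = 3 × 7 × 43
1505 = 5 × 7 × 43
731 = 17 × 43
gcd(903, 1505, 731) = 43.

43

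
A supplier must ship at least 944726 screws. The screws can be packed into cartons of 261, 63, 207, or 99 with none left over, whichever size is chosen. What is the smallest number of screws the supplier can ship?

1386693

The number of screws must be a common multiple of 261, 63, 207, and 99, so a multiple of their LCM.
261 = 3^2 × 29
63 = 3^2 × 7
207 = 3^2 × 23
99 = 3^2 × 11
LCM(261, 63, 207, 99) = 3^2 × 7 × 11 × 23 × 29 = 462231.
Smallest multiple of 462231 that is ≥ 944726: ⌈944726/462231⌉ × 462231 = 3 × 462231 = 1386693.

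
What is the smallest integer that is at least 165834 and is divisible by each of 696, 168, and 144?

The integer must be a common multiple of 696, 168, and 144, so a multiple of their LCM.
696 = 2^3 × 3 × 29
168 = 2^3 × 3 × 7
144 = 2^4 × 3^2
LCM(696, 168, 144) = 2^4 × 3^2 × 7 × 29 = 29232.
Smallest multiple of 29232 that is ≥ 165834: ⌈165834/29232⌉ × 29232 = 6 × 29232 = 175392.

175392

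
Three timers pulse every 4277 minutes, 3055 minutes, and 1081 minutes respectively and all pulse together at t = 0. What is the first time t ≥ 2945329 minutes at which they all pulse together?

2951130 minutes

Joint pulses occur at multiples of LCM(4277, 3055, 1081).
4277 = 7 × 13 × 47
3055 = 5 × 13 × 47
1081 = 23 × 47
LCM(4277, 3055, 1081) = 5 × 7 × 13 × 23 × 47 = 491855.
Smallest multiple of 491855 that is ≥ 2945329: ⌈2945329/491855⌉ × 491855 = 6 × 491855 = 2951130.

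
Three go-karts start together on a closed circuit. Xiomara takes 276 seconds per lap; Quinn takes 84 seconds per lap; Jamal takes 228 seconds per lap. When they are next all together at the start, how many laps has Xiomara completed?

133 laps

All finish a whole number of cycles simultaneously at t = LCM of the periods.
276 = 2^2 × 3 × 23
84 = 2^2 × 3 × 7
228 = 2^2 × 3 × 19
LCM(276, 84, 228) = 2^2 × 3 × 7 × 19 × 23 = 36708.
Laps for period 276: 36708 / 276 = 133.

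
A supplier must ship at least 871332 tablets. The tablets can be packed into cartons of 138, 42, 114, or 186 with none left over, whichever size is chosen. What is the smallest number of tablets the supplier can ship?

1137948

The number of tablets must be a common multiple of 138, 42, 114, and 186, so a multiple of their LCM.
138 = 2 × 3 × 23
42 = 2 × 3 × 7
114 = 2 × 3 × 19
186 = 2 × 3 × 31
LCM(138, 42, 114, 186) = 2 × 3 × 7 × 19 × 23 × 31 = 568974.
Smallest multiple of 568974 that is ≥ 871332: ⌈871332/568974⌉ × 568974 = 2 × 568974 = 1137948.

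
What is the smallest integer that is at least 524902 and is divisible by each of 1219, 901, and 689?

538798

The integer must be a common multiple of 1219, 901, and 689, so a multiple of their LCM.
1219 = 23 × 53
901 = 17 × 53
689 = 13 × 53
LCM(1219, 901, 689) = 13 × 17 × 23 × 53 = 269399.
Smallest multiple of 269399 that is ≥ 524902: ⌈524902/269399⌉ × 269399 = 2 × 269399 = 538798.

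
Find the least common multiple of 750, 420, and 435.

304500

750 = 2 × 3 × 5^3
420 = 2^2 × 3 × 5 × 7
435 = 3 × 5 × 29
LCM(750, 420, 435) = 2^2 × 3 × 5^3 × 7 × 29 = 304500.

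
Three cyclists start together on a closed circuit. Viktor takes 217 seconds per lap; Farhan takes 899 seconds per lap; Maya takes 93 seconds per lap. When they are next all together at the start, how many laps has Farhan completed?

The first common completion time is the LCM of the periods.
217 = 7 × 31
899 = 29 × 31
93 = 3 × 31
LCM(217, 899, 93) = 3 × 7 × 29 × 31 = 18879.
Laps for period 899: 18879 / 899 = 21.

21 laps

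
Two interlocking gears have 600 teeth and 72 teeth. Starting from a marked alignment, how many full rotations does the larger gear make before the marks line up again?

They are all back at their starting positions together after one LCM of the periods.
600 = 2^3 × 3 × 5^2
72 = 2^3 × 3^2
LCM(600, 72) = 2^3 × 3^2 × 5^2 = 1800.
Rotations for period 600: 1800 / 600 = 3.

3 rotations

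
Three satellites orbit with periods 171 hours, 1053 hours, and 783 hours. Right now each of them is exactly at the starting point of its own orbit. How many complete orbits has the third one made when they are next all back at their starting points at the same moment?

741 orbits

All finish a whole number of cycles simultaneously at t = LCM of the periods.
171 = 3^2 × 19
1053 = 3^4 × 13
783 = 3^3 × 29
LCM(171, 1053, 783) = 3^4 × 13 × 19 × 29 = 580203.
Orbits for period 783: 580203 / 783 = 741.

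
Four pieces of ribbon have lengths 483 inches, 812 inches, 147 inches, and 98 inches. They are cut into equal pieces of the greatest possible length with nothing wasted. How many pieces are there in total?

Piece length = gcd(483, 812, 147, 98).
483 = 3 × 7 × 23
812 = 2^2 × 7 × 29
147 = 3 × 7^2
98 = 2 × 7^2
gcd(483, 812, 147, 98) = 7.
Total pieces = 483/7 + 812/7 + 147/7 + 98/7 = 69 + 116 + 21 + 14 = 220.

220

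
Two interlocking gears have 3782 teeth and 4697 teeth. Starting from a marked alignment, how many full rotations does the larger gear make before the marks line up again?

62 rotations

All finish a whole number of cycles simultaneously at t = LCM of the periods.
3782 = 2 × 31 × 61
4697 = 7 × 11 × 61
LCM(3782, 4697) = 2 × 7 × 11 × 31 × 61 = 291214.
Rotations for period 4697: 291214 / 4697 = 62.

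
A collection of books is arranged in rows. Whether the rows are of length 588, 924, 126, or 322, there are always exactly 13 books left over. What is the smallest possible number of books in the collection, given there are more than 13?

446305

N − 13 must be a common multiple of 588, 924, 126, and 322.
588 = 2^2 × 3 × 7^2
924 = 2^2 × 3 × 7 × 11
126 = 2 × 3^2 × 7
322 = 2 × 7 × 23
LCM(588, 924, 126, 322) = 2^2 × 3^2 × 7^2 × 11 × 23 = 446292.
Smallest N > 13 is LCM + 13 = 446292 + 13 = 446305.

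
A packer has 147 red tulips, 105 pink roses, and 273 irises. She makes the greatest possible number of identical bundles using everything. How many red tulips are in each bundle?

Number of bundles = gcd(147, 105, 273).
147 = 3 × 7^2
105 = 3 × 5 × 7
273 = 3 × 7 × 13
gcd(147, 105, 273) = 3 × 7 = 21.
red tulips per bundle = 147 / 21 = 7.

7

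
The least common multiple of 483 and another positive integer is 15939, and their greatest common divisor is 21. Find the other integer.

693

gcd × lcm = product of the two integers, so the other integer is (21 × 15939) / 483 = 693.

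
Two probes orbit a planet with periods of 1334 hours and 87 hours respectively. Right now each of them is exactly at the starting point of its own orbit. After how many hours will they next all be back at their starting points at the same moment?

They coincide at every common multiple of the periods; the first is the LCM.
1334 = 2 × 23 × 29
87 = 3 × 29
LCM(1334, 87) = 2 × 3 × 23 × 29 = 4002.

4002 hours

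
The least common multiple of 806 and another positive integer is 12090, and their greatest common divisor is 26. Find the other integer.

gcd × lcm = product of the two integers, so the other integer is (26 × 12090) / 806 = 390.

390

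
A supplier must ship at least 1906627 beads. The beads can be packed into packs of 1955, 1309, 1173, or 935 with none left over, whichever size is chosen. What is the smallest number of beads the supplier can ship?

2258025

The number of beads must be a common multiple of 1955, 1309, 1173, and 935, so a multiple of their LCM.
1955 = 5 × 17 × 23
1309 = 7 × 11 × 17
1173 = 3 × 17 × 23
935 = 5 × 11 × 17
LCM(1955, 1309, 1173, 935) = 3 × 5 × 7 × 11 × 17 × 23 = 451605.
Smallest multiple of 451605 that is ≥ 1906627: ⌈1906627/451605⌉ × 451605 = 5 × 451605 = 2258025.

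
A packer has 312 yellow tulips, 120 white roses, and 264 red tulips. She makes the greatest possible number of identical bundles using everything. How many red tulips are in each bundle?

Number of bundles = gcd(312, 120, 264).
312 = 2^3 × 3 × 13
120 = 2^3 × 3 × 5
264 = 2^3 × 3 × 11
gcd(312, 120, 264) = 2^3 × 3 = 24.
red tulips per bundle = 264 / 24 = 11.

11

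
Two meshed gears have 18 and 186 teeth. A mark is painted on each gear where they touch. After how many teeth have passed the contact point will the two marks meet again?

558 teeth

We need the least common multiple of the intervals.
18 = 2 × 3^2
186 = 2 × 3 × 31
LCM(18, 186) = 2 × 3^2 × 31 = 558.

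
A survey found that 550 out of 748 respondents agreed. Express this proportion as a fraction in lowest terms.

550 = 2 × 5^2 × 11
748 = 2^2 × 11 × 17
gcd(550, 748) = 2 × 11 = 22.
Divide numerator and denominator by 22: 550/748 = 25/34.

25/34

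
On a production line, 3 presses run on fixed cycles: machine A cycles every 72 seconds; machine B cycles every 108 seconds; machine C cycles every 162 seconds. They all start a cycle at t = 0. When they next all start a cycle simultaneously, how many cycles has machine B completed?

6 cycles

All finish a whole number of cycles simultaneously at t = LCM of the periods.
72 = 2^3 × 3^2
108 = 2^2 × 3^3
162 = 2 × 3^4
LCM(72, 108, 162) = 2^3 × 3^4 = 648.
Cycles for period 108: 648 / 108 = 6.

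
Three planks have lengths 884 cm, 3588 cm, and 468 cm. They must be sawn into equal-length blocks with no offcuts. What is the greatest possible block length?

52 cm

The block length must divide every plank, so the greatest is gcd(884, 3588, 468).
884 = 2^2 × 13 × 17
3588 = 2^2 × 3 × 13 × 23
468 = 2^2 × 3^2 × 13
gcd(884, 3588, 468) = 2^2 × 13 = 52.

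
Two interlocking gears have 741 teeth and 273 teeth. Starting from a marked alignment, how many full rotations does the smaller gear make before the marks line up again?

All finish a whole number of cycles simultaneously at t = LCM of the periods.
741 = 3 × 13 × 19
273 = 3 × 7 × 13
LCM(741, 273) = 3 × 7 × 13 × 19 = 5187.
Rotations for period 273: 5187 / 273 = 19.

19 rotations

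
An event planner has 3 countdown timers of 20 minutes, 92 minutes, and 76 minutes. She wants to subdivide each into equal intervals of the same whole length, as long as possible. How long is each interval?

4 minutes

The interval must divide each timer length; the longest such is the gcd.
20 = 2^2 × 5
92 = 2^2 × 23
76 = 2^2 × 19
gcd(20, 92, 76) = 2^2 = 4.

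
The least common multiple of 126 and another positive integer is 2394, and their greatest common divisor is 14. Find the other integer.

266

gcd × lcm = product of the two integers, so the other integer is (14 × 2394) / 126 = 266.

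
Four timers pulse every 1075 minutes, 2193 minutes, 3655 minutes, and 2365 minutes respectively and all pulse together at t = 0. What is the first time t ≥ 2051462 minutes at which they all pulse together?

2412300 minutes

Joint pulses occur at multiples of LCM(1075, 2193, 3655, 2365).
1075 = 5^2 × 43
2193 = 3 × 17 × 43
3655 = 5 × 17 × 43
2365 = 5 × 11 × 43
LCM(1075, 2193, 3655, 2365) = 3 × 5^2 × 11 × 17 × 43 = 603075.
Smallest multiple of 603075 that is ≥ 2051462: ⌈2051462/603075⌉ × 603075 = 4 × 603075 = 2412300.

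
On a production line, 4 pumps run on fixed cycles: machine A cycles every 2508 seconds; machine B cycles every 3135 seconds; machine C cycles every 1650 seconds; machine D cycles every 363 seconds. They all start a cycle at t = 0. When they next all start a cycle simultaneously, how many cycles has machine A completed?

All finish a whole number of cycles simultaneously at t = LCM of the periods.
2508 = 2^2 × 3 × 11 × 19
3135 = 3 × 5 × 11 × 19
1650 = 2 × 3 × 5^2 × 11
363 = 3 × 11^2
LCM(2508, 3135, 1650, 363) = 2^2 × 3 × 5^2 × 11^2 × 19 = 689700.
Cycles for period 2508: 689700 / 2508 = 275.

275 cycles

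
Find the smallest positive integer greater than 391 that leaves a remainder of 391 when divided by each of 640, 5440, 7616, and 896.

N − 391 must be a common multiple of 640, 5440, 7616, and 896.
640 = 2^7 × 5
5440 = 2^6 × 5 × 17
7616 = 2^6 × 7 × 17
896 = 2^7 × 7
LCM(640, 5440, 7616, 896) = 2^7 × 5 × 7 × 17 = 76160.
Smallest N > 391 is LCM + 391 = 76160 + 391 = 76551.

76551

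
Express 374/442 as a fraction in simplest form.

11/13

374 = 2 × 11 × 17
442 = 2 × 13 × 17
gcd(374, 442) = 2 × 17 = 34.
Divide numerator and denominator by 34: 374/442 = 11/13.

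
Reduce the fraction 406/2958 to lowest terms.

7/51

406 = 2 × 7 × 29
2958 = 2 × 3 × 17 × 29
gcd(406, 2958) = 2 × 29 = 58.
Divide numerator and denominator by 58: 406/2958 = 7/51.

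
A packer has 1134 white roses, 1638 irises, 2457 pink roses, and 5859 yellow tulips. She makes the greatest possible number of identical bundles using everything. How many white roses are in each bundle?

Number of bundles = gcd(1134, 1638, 2457, 5859).
1134 = 2 × 3^4 × 7
1638 = 2 × 3^2 × 7 × 13
2457 = 3^3 × 7 × 13
5859 = 3^3 × 7 × 31
gcd(1134, 1638, 2457, 5859) = 3^2 × 7 = 63.
white roses per bundle = 1134 / 63 = 18.

18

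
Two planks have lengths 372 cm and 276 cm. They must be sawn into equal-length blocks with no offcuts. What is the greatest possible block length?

12 cm

The block length must divide every plank, so the greatest is gcd(372, 276).
372 = 2^2 × 3 × 31
276 = 2^2 × 3 × 23
gcd(372, 276) = 2^2 × 3 = 12.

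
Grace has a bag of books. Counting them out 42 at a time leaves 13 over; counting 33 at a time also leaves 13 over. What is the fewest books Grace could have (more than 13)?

475

N − 13 must be a common multiple of 42 and 33.
42 = 2 × 3 × 7
33 = 3 × 11
LCM(42, 33) = 2 × 3 × 7 × 11 = 462.
Smallest N > 13 is LCM + 13 = 462 + 13 = 475.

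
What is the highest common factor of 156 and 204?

156 = 2^2 × 3 × 13
204 = 2^2 × 3 × 17
gcd(156, 204) = 2^2 × 3 = 12.

12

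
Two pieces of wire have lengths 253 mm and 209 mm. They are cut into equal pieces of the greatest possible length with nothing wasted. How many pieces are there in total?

42

Piece length = gcd(253, 209).
253 = 11 × 23
209 = 11 × 19
gcd(253, 209) = 11.
Total pieces = 253/11 + 209/11 = 23 + 19 = 42.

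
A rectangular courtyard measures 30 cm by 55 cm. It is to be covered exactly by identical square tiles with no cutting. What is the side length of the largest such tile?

5 cm

By the Euclidean algorithm:
55 = 1 × 30 + 25
30 = 1 × 25 + 5
25 = 5 × 5 + 0
gcd(30, 55) = 5.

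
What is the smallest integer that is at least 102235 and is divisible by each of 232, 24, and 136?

106488

The integer must be a common multiple of 232, 24, and 136, so a multiple of their LCM.
232 = 2^3 × 29
24 = 2^3 × 3
136 = 2^3 × 17
LCM(232, 24, 136) = 2^3 × 3 × 17 × 29 = 11832.
Smallest multiple of 11832 that is ≥ 102235: ⌈102235/11832⌉ × 11832 = 9 × 11832 = 106488.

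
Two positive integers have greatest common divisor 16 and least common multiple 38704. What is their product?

619264

For any two positive integers, gcd × lcm = product = 16 × 38704 = 619264.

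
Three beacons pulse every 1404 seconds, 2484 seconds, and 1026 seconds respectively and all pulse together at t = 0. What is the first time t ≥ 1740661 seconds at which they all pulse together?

1840644 seconds

Joint pulses occur at multiples of LCM(1404, 2484, 1026).
1404 = 2^2 × 3^3 × 13
2484 = 2^2 × 3^3 × 23
1026 = 2 × 3^3 × 19
LCM(1404, 2484, 1026) = 2^2 × 3^3 × 13 × 19 × 23 = 613548.
Smallest multiple of 613548 that is ≥ 1740661: ⌈1740661/613548⌉ × 613548 = 3 × 613548 = 1840644.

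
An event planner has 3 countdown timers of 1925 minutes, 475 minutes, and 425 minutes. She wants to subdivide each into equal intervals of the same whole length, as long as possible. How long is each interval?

25 minutes

The interval must divide each timer length; the longest such is the gcd.
1925 = 5^2 × 7 × 11
475 = 5^2 × 19
425 = 5^2 × 17
gcd(1925, 475, 425) = 5^2 = 25.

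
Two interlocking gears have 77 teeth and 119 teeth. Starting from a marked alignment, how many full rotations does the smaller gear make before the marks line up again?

The first common completion time is the LCM of the periods.
77 = 7 × 11
119 = 7 × 17
LCM(77, 119) = 7 × 11 × 17 = 1309.
Rotations for period 77: 1309 / 77 = 17.

17 rotations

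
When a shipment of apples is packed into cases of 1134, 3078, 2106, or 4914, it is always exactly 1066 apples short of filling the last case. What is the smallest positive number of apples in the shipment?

Being 1066 short of a full case of size k means N ≡ −1066 (mod k), i.e. N + 1066 is a multiple of each size.
1134 = 2 × 3^4 × 7
3078 = 2 × 3^4 × 19
2106 = 2 × 3^4 × 13
4914 = 2 × 3^3 × 7 × 13
LCM(1134, 3078, 2106, 4914) = 2 × 3^4 × 7 × 13 × 19 = 280098.
Smallest positive N is 280098 − 1066 = 279032.

279032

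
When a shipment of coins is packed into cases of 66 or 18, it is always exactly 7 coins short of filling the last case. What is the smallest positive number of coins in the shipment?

191

Being 7 short of a full case of size k means N ≡ −7 (mod k), i.e. N + 7 is a multiple of each size.
66 = 2 × 3 × 11
18 = 2 × 3^2
LCM(66, 18) = 2 × 3^2 × 11 = 198.
Smallest positive N is 198 − 7 = 191.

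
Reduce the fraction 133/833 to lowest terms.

133 = 7 × 19
833 = 7^2 × 17
gcd(133, 833) = 7.
Divide numerator and denominator by 7: 133/833 = 19/119.

19/119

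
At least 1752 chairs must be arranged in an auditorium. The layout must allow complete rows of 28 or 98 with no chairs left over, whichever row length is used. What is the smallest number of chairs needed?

1764

The number of chairs must be a common multiple of 28 and 98, so a multiple of their LCM.
28 = 2^2 × 7
98 = 2 × 7^2
LCM(28, 98) = 2^2 × 7^2 = 196.
Smallest multiple of 196 that is ≥ 1752: ⌈1752/196⌉ × 196 = 9 × 196 = 1764.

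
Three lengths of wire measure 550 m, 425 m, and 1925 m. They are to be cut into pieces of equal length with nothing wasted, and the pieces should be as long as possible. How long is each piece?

The greatest length dividing all of 550, 425, and 1925 is their gcd.
550 = 2 × 5^2 × 11
425 = 5^2 × 17
1925 = 5^2 × 7 × 11
gcd(550, 425, 1925) = 5^2 = 25.

25 m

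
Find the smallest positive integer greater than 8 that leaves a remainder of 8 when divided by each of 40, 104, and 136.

8848

N − 8 must be a common multiple of 40, 104, and 136.
40 = 2^3 × 5
104 = 2^3 × 13
136 = 2^3 × 17
LCM(40, 104, 136) = 2^3 × 5 × 13 × 17 = 8840.
Smallest N > 8 is LCM + 8 = 8840 + 8 = 8848.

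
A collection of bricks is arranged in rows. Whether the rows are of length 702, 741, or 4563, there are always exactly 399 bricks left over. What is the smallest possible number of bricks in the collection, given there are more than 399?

N − 399 must be a common multiple of 702, 741, and 4563.
702 = 2 × 3^3 × 13
741 = 3 × 13 × 19
4563 = 3^3 × 13^2
LCM(702, 741, 4563) = 2 × 3^3 × 13^2 × 19 = 173394.
Smallest N > 399 is LCM + 399 = 173394 + 399 = 173793.

173793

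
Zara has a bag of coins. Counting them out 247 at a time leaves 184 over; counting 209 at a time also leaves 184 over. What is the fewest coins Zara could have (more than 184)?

2901

N − 184 must be a common multiple of 247 and 209.
247 = 13 × 19
209 = 11 × 19
LCM(247, 209) = 11 × 13 × 19 = 2717.
Smallest N > 184 is LCM + 184 = 2717 + 184 = 2901.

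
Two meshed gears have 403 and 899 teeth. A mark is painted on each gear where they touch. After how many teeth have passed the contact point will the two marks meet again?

They coincide at every common multiple of the periods; the first is the LCM.
403 = 13 × 31
899 = 29 × 31
LCM(403, 899) = 13 × 29 × 31 = 11687.

11687 teeth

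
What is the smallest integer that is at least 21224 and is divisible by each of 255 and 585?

29835

The integer must be a common multiple of 255 and 585, so a multiple of their LCM.
255 = 3 × 5 × 17
585 = 3^2 × 5 × 13
LCM(255, 585) = 3^2 × 5 × 13 × 17 = 9945.
Smallest multiple of 9945 that is ≥ 21224: ⌈21224/9945⌉ × 9945 = 3 × 9945 = 29835.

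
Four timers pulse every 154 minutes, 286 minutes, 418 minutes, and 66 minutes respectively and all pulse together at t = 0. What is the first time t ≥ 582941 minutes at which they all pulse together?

Joint pulses occur at multiples of LCM(154, 286, 418, 66).
154 = 2 × 7 × 11
286 = 2 × 11 × 13
418 = 2 × 11 × 19
66 = 2 × 3 × 11
LCM(154, 286, 418, 66) = 2 × 3 × 7 × 11 × 13 × 19 = 114114.
Smallest multiple of 114114 that is ≥ 582941: ⌈582941/114114⌉ × 114114 = 6 × 114114 = 684684.

684684 minutes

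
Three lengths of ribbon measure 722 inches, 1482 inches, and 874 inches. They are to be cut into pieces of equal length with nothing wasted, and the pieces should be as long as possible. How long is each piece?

Each piece length must divide every original length, so the longest possible is gcd(722, 1482, 874).
722 = 2 × 19^2
1482 = 2 × 3 × 13 × 19
874 = 2 × 19 × 23
gcd(722, 1482, 874) = 2 × 19 = 38.

38 inches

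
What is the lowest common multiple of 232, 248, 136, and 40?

611320

232 = 2^3 × 29
248 = 2^3 × 31
136 = 2^3 × 17
40 = 2^3 × 5
LCM(232, 248, 136, 40) = 2^3 × 5 × 17 × 29 × 31 = 611320.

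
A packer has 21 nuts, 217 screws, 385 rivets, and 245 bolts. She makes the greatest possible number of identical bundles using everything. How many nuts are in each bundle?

3

Number of bundles = gcd(21, 217, 385, 245).
21 = 3 × 7
217 = 7 × 31
385 = 5 × 7 × 11
245 = 5 × 7^2
gcd(21, 217, 385, 245) = 7.
nuts per bundle = 21 / 7 = 3.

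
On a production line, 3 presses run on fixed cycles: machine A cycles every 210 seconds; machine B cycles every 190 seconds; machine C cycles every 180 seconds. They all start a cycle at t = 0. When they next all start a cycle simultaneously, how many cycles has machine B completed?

126 cycles

They are all back at their starting positions together after one LCM of the periods.
210 = 2 × 3 × 5 × 7
190 = 2 × 5 × 19
180 = 2^2 × 3^2 × 5
LCM(210, 190, 180) = 2^2 × 3^2 × 5 × 7 × 19 = 23940.
Cycles for period 190: 23940 / 190 = 126.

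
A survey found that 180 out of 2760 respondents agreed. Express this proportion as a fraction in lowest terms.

180 = 2^2 × 3^2 × 5
2760 = 2^3 × 3 × 5 × 23
gcd(180, 2760) = 2^2 × 3 × 5 = 60.
Divide numerator and denominator by 60: 180/2760 = 3/46.

3/46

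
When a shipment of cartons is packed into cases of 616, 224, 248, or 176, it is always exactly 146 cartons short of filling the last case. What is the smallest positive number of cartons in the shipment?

Being 146 short of a full case of size k means N ≡ −146 (mod k), i.e. N + 146 is a multiple of each size.
616 = 2^3 × 7 × 11
224 = 2^5 × 7
248 = 2^3 × 31
176 = 2^4 × 11
LCM(616, 224, 248, 176) = 2^5 × 7 × 11 × 31 = 76384.
Smallest positive N is 76384 − 146 = 76238.

76238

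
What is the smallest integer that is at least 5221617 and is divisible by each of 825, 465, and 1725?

The integer must be a common multiple of 825, 465, and 1725, so a multiple of their LCM.
825 = 3 × 5^2 × 11
465 = 3 × 5 × 31
1725 = 3 × 5^2 × 23
LCM(825, 465, 1725) = 3 × 5^2 × 11 × 23 × 31 = 588225.
Smallest multiple of 588225 that is ≥ 5221617: ⌈5221617/588225⌉ × 588225 = 9 × 588225 = 5294025.

5294025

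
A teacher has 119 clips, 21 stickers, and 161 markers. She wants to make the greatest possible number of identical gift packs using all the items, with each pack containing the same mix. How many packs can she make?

The pack count must divide each quantity, so the greatest is gcd(119, 21, 161).
119 = 7 × 17
21 = 3 × 7
161 = 7 × 23
gcd(119, 21, 161) = 7.

7 packs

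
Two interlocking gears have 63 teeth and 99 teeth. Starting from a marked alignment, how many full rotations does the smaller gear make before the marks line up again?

The first common completion time is the LCM of the periods.
63 = 3^2 × 7
99 = 3^2 × 11
LCM(63, 99) = 3^2 × 7 × 11 = 693.
Rotations for period 63: 693 / 63 = 11.

11 rotations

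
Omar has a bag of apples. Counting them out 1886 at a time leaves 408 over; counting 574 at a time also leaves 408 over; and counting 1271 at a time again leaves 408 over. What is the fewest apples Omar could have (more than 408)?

409670

N − 408 must be a common multiple of 1886, 574, and 1271.
1886 = 2 × 23 × 41
574 = 2 × 7 × 41
1271 = 31 × 41
LCM(1886, 574, 1271) = 2 × 7 × 23 × 31 × 41 = 409262.
Smallest N > 408 is LCM + 408 = 409262 + 408 = 409670.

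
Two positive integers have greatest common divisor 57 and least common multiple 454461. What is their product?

For any two positive integers, gcd × lcm = product = 57 × 454461 = 25904277.

25904277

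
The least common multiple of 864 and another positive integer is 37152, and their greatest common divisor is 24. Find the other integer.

gcd × lcm = product of the two integers, so the other integer is (24 × 37152) / 864 = 1032.

1032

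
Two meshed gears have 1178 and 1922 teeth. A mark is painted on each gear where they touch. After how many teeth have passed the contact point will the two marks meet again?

They coincide at every common multiple of the periods; the first is the LCM.
1178 = 2 × 19 × 31
1922 = 2 × 31^2
LCM(1178, 1922) = 2 × 19 × 31^2 = 36518.

36518 teeth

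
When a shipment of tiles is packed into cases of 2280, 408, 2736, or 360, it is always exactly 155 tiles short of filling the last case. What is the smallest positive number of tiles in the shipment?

232405

Being 155 short of a full case of size k means N ≡ −155 (mod k), i.e. N + 155 is a multiple of each size.
2280 = 2^3 × 3 × 5 × 19
408 = 2^3 × 3 × 17
2736 = 2^4 × 3^2 × 19
360 = 2^3 × 3^2 × 5
LCM(2280, 408, 2736, 360) = 2^4 × 3^2 × 5 × 17 × 19 = 232560.
Smallest positive N is 232560 − 155 = 232405.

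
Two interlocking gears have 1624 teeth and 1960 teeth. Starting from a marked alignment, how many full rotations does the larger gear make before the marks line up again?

29 rotations

They are all back at their starting positions together after one LCM of the periods.
1624 = 2^3 × 7 × 29
1960 = 2^3 × 5 × 7^2
LCM(1624, 1960) = 2^3 × 5 × 7^2 × 29 = 56840.
Rotations for period 1960: 56840 / 1960 = 29.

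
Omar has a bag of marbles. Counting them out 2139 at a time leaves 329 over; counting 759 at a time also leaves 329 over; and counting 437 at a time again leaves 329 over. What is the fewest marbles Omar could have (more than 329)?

447380

N − 329 must be a common multiple of 2139, 759, and 437.
2139 = 3 × 23 × 31
759 = 3 × 11 × 23
437 = 19 × 23
LCM(2139, 759, 437) = 3 × 11 × 19 × 23 × 31 = 447051.
Smallest N > 329 is LCM + 329 = 447051 + 329 = 447380.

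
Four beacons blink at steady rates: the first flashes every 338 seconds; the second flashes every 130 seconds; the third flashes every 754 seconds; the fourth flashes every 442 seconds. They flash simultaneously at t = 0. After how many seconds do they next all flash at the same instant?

The first simultaneous occurrence is after LCM of the individual periods.
338 = 2 × 13^2
130 = 2 × 5 × 13
754 = 2 × 13 × 29
442 = 2 × 13 × 17
LCM(338, 130, 754, 442) = 2 × 5 × 13^2 × 17 × 29 = 833170.

833170 seconds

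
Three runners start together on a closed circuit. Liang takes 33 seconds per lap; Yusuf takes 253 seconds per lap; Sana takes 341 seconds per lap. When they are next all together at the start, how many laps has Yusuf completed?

93 laps

The first common completion time is the LCM of the periods.
33 = 3 × 11
253 = 11 × 23
341 = 11 × 31
LCM(33, 253, 341) = 3 × 11 × 23 × 31 = 23529.
Laps for period 253: 23529 / 253 = 93.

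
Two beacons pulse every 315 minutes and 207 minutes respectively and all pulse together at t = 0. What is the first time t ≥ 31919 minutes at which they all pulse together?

Joint pulses occur at multiples of LCM(315, 207).
315 = 3^2 × 5 × 7
207 = 3^2 × 23
LCM(315, 207) = 3^2 × 5 × 7 × 23 = 7245.
Smallest multiple of 7245 that is ≥ 31919: ⌈31919/7245⌉ × 7245 = 5 × 7245 = 36225.

36225 minutes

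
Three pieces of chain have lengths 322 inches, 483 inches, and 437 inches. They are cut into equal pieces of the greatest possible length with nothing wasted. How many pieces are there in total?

Piece length = gcd(322, 483, 437).
322 = 2 × 7 × 23
483 = 3 × 7 × 23
437 = 19 × 23
gcd(322, 483, 437) = 23.
Total pieces = 322/23 + 483/23 + 437/23 = 14 + 21 + 19 = 54.

54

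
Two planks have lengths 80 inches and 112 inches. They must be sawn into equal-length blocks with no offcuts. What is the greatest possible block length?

This is the greatest common divisor of 80 and 112.
80 = 2^4 × 5
112 = 2^4 × 7
gcd(80, 112) = 2^4 = 16.

16 inches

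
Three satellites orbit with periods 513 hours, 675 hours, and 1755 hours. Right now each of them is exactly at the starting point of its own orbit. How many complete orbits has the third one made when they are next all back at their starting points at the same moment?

The first common completion time is the LCM of the periods.
513 = 3^3 × 19
675 = 3^3 × 5^2
1755 = 3^3 × 5 × 13
LCM(513, 675, 1755) = 3^3 × 5^2 × 13 × 19 = 166725.
Orbits for period 1755: 166725 / 1755 = 95.

95 orbits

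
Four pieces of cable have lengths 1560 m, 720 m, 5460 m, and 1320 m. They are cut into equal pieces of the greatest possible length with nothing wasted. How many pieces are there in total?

151

Piece length = gcd(1560, 720, 5460, 1320).
1560 = 2^3 × 3 × 5 × 13
720 = 2^4 × 3^2 × 5
5460 = 2^2 × 3 × 5 × 7 × 13
1320 = 2^3 × 3 × 5 × 11
gcd(1560, 720, 5460, 1320) = 2^2 × 3 × 5 = 60.
Total pieces = 1560/60 + 720/60 + 5460/60 + 1320/60 = 26 + 12 + 91 + 22 = 151.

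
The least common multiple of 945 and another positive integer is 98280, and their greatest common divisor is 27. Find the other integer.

2808

gcd × lcm = product of the two integers, so the other integer is (27 × 98280) / 945 = 2808.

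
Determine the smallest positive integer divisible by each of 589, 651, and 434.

589 = 19 × 31
651 = 3 × 7 × 31
434 = 2 × 7 × 31
LCM(589, 651, 434) = 2 × 3 × 7 × 19 × 31 = 24738.

24738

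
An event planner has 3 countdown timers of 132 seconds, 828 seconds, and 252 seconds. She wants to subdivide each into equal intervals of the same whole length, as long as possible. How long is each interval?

12 seconds

The interval must divide each timer length; the longest such is the gcd.
132 = 2^2 × 3 × 11
828 = 2^2 × 3^2 × 23
252 = 2^2 × 3^2 × 7
gcd(132, 828, 252) = 2^2 × 3 = 12.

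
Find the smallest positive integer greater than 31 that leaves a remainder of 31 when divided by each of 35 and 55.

416

N − 31 must be a common multiple of 35 and 55.
35 = 5 × 7
55 = 5 × 11
LCM(35, 55) = 5 × 7 × 11 = 385.
Smallest N > 31 is LCM + 31 = 385 + 31 = 416.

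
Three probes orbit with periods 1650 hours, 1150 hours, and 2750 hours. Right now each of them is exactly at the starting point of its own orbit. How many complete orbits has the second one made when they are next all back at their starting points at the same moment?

165 orbits

They are all back at their starting positions together after one LCM of the periods.
1650 = 2 × 3 × 5^2 × 11
1150 = 2 × 5^2 × 23
2750 = 2 × 5^3 × 11
LCM(1650, 1150, 2750) = 2 × 3 × 5^3 × 11 × 23 = 189750.
Orbits for period 1150: 189750 / 1150 = 165.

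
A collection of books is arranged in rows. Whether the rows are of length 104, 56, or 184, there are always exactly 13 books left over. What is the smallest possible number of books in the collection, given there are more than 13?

16757

N − 13 must be a common multiple of 104, 56, and 184.
104 = 2^3 × 13
56 = 2^3 × 7
184 = 2^3 × 23
LCM(104, 56, 184) = 2^3 × 7 × 13 × 23 = 16744.
Smallest N > 13 is LCM + 13 = 16744 + 13 = 16757.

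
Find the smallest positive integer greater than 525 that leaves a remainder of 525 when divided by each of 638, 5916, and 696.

130677

N − 525 must be a common multiple of 638, 5916, and 696.
638 = 2 × 11 × 29
5916 = 2^2 × 3 × 17 × 29
696 = 2^3 × 3 × 29
LCM(638, 5916, 696) = 2^3 × 3 × 11 × 17 × 29 = 130152.
Smallest N > 525 is LCM + 525 = 130152 + 525 = 130677.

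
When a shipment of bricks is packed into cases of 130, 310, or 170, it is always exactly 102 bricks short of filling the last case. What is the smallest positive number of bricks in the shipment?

Being 102 short of a full case of size k means N ≡ −102 (mod k), i.e. N + 102 is a multiple of each size.
130 = 2 × 5 × 13
310 = 2 × 5 × 31
170 = 2 × 5 × 17
LCM(130, 310, 170) = 2 × 5 × 13 × 17 × 31 = 68510.
Smallest positive N is 68510 − 102 = 68408.

68408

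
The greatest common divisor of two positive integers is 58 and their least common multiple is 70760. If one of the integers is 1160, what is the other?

For two integers, gcd × lcm = product, so the other is (58 × 70760) / 1160 = 4104080 / 1160 = 3538.

3538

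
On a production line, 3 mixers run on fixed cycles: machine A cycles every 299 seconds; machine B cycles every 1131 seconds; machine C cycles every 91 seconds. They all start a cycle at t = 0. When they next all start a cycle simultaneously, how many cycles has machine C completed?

2001 cycles

All finish a whole number of cycles simultaneously at t = LCM of the periods.
299 = 13 × 23
1131 = 3 × 13 × 29
91 = 7 × 13
LCM(299, 1131, 91) = 3 × 7 × 13 × 23 × 29 = 182091.
Cycles for period 91: 182091 / 91 = 2001.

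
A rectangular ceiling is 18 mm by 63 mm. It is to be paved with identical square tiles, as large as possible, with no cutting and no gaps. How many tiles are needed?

Tile side = gcd(18, 63).
18 = 2 × 3^2
63 = 3^2 × 7
gcd(18, 63) = 3^2 = 9.
Tiles: (18/9) × (63/9) = 2 × 7 = 14.

14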